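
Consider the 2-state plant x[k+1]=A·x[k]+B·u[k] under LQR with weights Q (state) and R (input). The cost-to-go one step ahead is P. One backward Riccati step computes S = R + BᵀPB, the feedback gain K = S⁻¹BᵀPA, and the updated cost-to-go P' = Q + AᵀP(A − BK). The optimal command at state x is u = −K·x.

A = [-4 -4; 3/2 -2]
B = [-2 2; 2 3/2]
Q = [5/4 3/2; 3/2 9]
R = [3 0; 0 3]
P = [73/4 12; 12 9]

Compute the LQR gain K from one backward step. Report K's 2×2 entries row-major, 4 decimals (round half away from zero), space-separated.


BᵀP = [-12.5000 -6.0000; 54.5000 37.5000]
S = R + BᵀPB = [3 0; 0 3] + [13.0000 -34.0000; -34.0000 165.2500] = [16.0000 -34.0000; -34.0000 168.2500]
BᵀPA = [41.0000 62.0000; -161.7500 -293.0000]
K = S⁻¹·BᵀPA = [0.9106 0.3057; -0.7773 -1.6797]
A−BK = [-0.6240 -0.0293; 0.8447 -0.0918]
AᵀP(A−BK) = [5.1782 4.7783; 4.7783 8.9004]
P' = Q + AᵀP(A−BK) = [6.4282 6.2783; 6.2783 17.9004]
tr(P') = 24.3286

0.9106 0.3057 -0.7773 -1.6797


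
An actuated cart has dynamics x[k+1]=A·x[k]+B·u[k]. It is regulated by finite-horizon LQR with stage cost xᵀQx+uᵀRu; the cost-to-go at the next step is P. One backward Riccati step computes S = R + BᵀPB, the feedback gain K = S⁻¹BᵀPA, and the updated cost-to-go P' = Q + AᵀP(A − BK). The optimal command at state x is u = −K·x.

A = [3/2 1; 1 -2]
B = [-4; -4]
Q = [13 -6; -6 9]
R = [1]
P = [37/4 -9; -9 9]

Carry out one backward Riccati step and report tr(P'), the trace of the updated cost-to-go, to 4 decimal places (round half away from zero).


105.4125

BᵀP = [-1.0000 0.0000]
S = R + BᵀPB = [1] + [4.0000] = [5.0000]
BᵀPA = [-1.5000 -1.0000]
K = S⁻¹·BᵀPA = [-0.3000 -0.2000]
A−BK = [0.3000 0.2000; -0.2000 -2.8000]
AᵀP(A−BK) = [2.3625 13.5750; 13.5750 81.0500]
P' = Q + AᵀP(A−BK) = [15.3625 7.5750; 7.5750 90.0500]
tr(P') = 105.4125


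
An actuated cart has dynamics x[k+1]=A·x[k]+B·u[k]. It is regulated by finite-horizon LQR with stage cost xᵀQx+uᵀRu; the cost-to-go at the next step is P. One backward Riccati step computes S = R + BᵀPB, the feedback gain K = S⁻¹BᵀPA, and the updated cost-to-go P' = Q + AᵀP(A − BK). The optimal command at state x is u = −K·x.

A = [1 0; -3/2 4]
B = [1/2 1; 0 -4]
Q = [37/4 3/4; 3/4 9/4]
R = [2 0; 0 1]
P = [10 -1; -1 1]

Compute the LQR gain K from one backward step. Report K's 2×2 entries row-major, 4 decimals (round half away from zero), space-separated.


BᵀP = [5.0000 -0.5000; 14.0000 -5.0000]
S = R + BᵀPB = [2 0; 0 1] + [2.5000 7.0000; 7.0000 34.0000] = [4.5000 7.0000; 7.0000 35.0000]
BᵀPA = [5.7500 -2.0000; 21.5000 -20.0000]
K = S⁻¹·BᵀPA = [0.4677 0.6452; 0.5207 -0.7005]
A−BK = [0.2454 0.3779; 0.5829 1.1982]
AᵀP(A−BK) = [1.3646 1.3502; 1.3502 3.2811]
P' = Q + AᵀP(A−BK) = [10.6146 2.1002; 2.1002 5.5311]
tr(P') = 16.1457

0.4677 0.6452 0.5207 -0.7005


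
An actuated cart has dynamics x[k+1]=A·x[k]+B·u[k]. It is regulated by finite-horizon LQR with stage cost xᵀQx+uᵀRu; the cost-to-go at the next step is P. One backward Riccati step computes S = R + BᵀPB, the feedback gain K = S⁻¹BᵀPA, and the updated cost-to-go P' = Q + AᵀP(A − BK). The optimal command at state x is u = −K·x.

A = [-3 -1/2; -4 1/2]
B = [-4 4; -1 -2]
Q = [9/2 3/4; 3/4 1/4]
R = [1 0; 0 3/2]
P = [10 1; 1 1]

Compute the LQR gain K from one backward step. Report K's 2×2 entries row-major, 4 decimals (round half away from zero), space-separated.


BᵀP = [-41.0000 -5.0000; 38.0000 2.0000]
S = R + BᵀPB = [1 0; 0 3/2] + [169.0000 -154.0000; -154.0000 148.0000] = [170.0000 -154.0000; -154.0000 149.5000]
BᵀPA = [143.0000 18.0000; -122.0000 -18.0000]
K = S⁻¹·BᵀPA = [1.5247 -0.0477; 0.7546 -0.1695]
A−BK = [0.0806 -0.0127; -0.9662 0.1133]
AᵀP(A−BK) = [4.0215 -0.3629; -0.3629 0.0569]
P' = Q + AᵀP(A−BK) = [8.5215 0.3871; 0.3871 0.3069]
tr(P') = 8.8284

1.5247 -0.0477 0.7546 -0.1695


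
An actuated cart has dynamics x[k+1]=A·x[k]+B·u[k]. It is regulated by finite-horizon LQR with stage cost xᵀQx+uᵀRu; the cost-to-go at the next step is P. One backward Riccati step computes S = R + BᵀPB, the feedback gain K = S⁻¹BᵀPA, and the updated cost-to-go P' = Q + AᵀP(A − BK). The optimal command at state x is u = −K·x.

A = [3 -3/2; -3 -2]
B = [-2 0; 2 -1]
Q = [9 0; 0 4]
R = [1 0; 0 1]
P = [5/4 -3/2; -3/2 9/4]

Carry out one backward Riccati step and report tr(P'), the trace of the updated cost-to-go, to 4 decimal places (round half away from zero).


16.0223

BᵀP = [-5.5000 7.5000; 1.5000 -2.2500]
S = R + BᵀPB = [1 0; 0 1] + [26.0000 -7.5000; -7.5000 2.2500] = [27.0000 -7.5000; -7.5000 3.2500]
BᵀPA = [-39.0000 -6.7500; 11.2500 2.2500]
K = S⁻¹·BᵀPA = [-1.3452 -0.1607; 0.3571 0.3214]
A−BK = [0.3095 -1.8214; 0.0476 -1.3571]
AᵀP(A−BK) = [2.0179 0.2411; 0.2411 1.0045]
P' = Q + AᵀP(A−BK) = [11.0179 0.2411; 0.2411 5.0045]
tr(P') = 16.0223


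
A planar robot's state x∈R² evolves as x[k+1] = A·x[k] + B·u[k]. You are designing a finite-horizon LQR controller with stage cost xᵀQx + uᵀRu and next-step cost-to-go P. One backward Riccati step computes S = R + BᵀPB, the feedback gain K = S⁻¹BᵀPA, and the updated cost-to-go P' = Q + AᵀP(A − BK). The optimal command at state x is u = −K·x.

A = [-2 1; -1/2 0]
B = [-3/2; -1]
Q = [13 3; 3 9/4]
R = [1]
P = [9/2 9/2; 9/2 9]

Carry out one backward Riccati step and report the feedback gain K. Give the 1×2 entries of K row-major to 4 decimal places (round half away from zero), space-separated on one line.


0.9033 -0.3346

BᵀP = [-11.2500 -15.7500]
S = R + BᵀPB = [1] + [32.6250] = [33.6250]
BᵀPA = [30.3750 -11.2500]
K = S⁻¹·BᵀPA = [0.9033 -0.3346]
A−BK = [-0.6450 0.4981; 0.4033 -0.3346]
AᵀP(A−BK) = [1.8109 -1.0874; -1.0874 0.7361]
P' = Q + AᵀP(A−BK) = [14.8109 1.9126; 1.9126 2.9861]
tr(P') = 17.7969


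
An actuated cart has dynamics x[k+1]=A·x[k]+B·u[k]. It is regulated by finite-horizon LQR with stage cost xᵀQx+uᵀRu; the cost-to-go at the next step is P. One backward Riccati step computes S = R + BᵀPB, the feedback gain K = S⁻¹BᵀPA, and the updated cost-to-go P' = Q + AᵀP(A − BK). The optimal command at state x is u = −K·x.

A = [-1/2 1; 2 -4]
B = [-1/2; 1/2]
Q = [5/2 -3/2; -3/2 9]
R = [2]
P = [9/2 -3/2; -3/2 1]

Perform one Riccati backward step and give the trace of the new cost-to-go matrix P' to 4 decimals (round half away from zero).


BᵀP = [-3.0000 1.2500]
S = R + BᵀPB = [2] + [2.1250] = [4.1250]
BᵀPA = [4.0000 -8.0000]
K = S⁻¹·BᵀPA = [0.9697 -1.9394]
A−BK = [-0.0152 0.0303; 1.5152 -3.0303]
AᵀP(A−BK) = [4.2462 -8.4924; -8.4924 16.9848]
P' = Q + AᵀP(A−BK) = [6.7462 -9.9924; -9.9924 25.9848]
tr(P') = 32.7311

32.7311


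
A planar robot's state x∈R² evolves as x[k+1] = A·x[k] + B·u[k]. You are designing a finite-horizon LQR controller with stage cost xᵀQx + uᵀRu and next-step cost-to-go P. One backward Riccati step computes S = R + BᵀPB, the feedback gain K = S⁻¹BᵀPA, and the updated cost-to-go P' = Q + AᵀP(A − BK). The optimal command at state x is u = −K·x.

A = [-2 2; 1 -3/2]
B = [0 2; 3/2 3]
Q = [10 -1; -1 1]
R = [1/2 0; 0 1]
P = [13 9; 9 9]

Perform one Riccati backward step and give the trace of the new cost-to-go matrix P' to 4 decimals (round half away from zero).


18.0492

BᵀP = [13.5000 13.5000; 53.0000 45.0000]
S = R + BᵀPB = [1/2 0; 0 1] + [20.2500 67.5000; 67.5000 241.0000] = [20.7500 67.5000; 67.5000 242.0000]
BᵀPA = [-13.5000 6.7500; -61.0000 38.5000]
K = S⁻¹·BᵀPA = [1.8280 -2.0747; -0.7620 0.7378]
A−BK = [-0.4761 0.5244; 0.5438 -0.6013]
AᵀP(A−BK) = [3.1994 -3.5040; -3.5040 3.8498]
P' = Q + AᵀP(A−BK) = [13.1994 -4.5040; -4.5040 4.8498]
tr(P') = 18.0492


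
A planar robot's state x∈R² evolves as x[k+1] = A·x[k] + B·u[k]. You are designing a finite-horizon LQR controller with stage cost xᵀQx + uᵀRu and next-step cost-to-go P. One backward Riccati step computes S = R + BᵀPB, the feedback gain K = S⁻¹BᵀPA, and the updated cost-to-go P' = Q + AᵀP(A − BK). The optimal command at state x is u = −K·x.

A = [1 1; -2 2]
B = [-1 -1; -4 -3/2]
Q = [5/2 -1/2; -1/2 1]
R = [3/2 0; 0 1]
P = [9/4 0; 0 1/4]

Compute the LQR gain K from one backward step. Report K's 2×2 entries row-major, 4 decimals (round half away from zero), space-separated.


BᵀP = [-2.2500 -1.0000; -2.2500 -0.3750]
S = R + BᵀPB = [3/2 0; 0 1] + [6.2500 3.7500; 3.7500 2.8125] = [7.7500 3.7500; 3.7500 3.8125]
BᵀPA = [-0.2500 -4.2500; -1.5000 -3.0000]
K = S⁻¹·BᵀPA = [0.3017 -0.3199; -0.6902 -0.4723]
A−BK = [0.6115 0.2079; -1.8285 0.0121]
AᵀP(A−BK) = [2.2901 0.4617; 0.4617 0.4738]
P' = Q + AᵀP(A−BK) = [4.7901 -0.0383; -0.0383 1.4738]
tr(P') = 6.2639

0.3017 -0.3199 -0.6902 -0.4723


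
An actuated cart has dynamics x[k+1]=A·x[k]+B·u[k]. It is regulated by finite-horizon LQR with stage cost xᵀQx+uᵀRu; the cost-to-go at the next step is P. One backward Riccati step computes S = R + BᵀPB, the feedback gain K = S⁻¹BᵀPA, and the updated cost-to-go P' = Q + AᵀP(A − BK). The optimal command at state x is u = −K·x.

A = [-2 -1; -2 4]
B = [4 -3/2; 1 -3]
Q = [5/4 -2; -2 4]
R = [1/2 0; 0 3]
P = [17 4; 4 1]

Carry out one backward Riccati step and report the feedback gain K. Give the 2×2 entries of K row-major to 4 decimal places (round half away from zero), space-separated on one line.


BᵀP = [72.0000 17.0000; -37.5000 -9.0000]
S = R + BᵀPB = [1/2 0; 0 3] + [305.0000 -159.0000; -159.0000 83.2500] = [305.5000 -159.0000; -159.0000 86.2500]
BᵀPA = [-178.0000 -4.0000; 93.0000 1.5000]
K = S⁻¹·BᵀPA = [-0.5293 -0.0997; 0.1025 -0.1664]
A−BK = [0.2710 -0.8508; -1.1632 3.6006]
AᵀP(A−BK) = [0.2513 -0.2710; -0.2710 0.8508]
P' = Q + AᵀP(A−BK) = [1.5013 -2.2710; -2.2710 4.8508]
tr(P') = 6.3521

-0.5293 -0.0997 0.1025 -0.1664


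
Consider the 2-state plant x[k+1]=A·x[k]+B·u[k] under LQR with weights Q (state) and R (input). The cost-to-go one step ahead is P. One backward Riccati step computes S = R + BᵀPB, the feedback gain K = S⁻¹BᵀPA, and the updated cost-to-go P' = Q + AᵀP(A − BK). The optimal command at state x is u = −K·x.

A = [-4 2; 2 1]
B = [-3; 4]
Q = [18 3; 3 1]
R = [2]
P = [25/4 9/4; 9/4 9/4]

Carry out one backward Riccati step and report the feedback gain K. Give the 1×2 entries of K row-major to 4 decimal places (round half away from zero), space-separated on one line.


BᵀP = [-9.7500 2.2500]
S = R + BᵀPB = [2] + [38.2500] = [40.2500]
BᵀPA = [43.5000 -17.2500]
K = S⁻¹·BᵀPA = [1.0807 -0.4286]
A−BK = [-0.7578 0.7143; -2.3230 2.7143]
AᵀP(A−BK) = [25.9876 -26.8571; -26.8571 28.8571]
P' = Q + AᵀP(A−BK) = [43.9876 -23.8571; -23.8571 29.8571]
tr(P') = 73.8447

1.0807 -0.4286


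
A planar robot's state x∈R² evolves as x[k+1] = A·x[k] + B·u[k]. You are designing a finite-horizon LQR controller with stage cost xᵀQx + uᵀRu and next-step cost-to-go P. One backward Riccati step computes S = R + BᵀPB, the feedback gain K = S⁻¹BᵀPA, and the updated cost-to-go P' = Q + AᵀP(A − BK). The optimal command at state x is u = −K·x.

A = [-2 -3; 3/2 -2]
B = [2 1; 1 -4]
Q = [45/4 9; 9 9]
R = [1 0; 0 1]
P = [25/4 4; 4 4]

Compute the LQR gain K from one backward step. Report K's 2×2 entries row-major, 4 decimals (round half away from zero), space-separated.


-0.6658 -1.4848 -0.4962 0.1651

BᵀP = [16.5000 12.0000; -9.7500 -12.0000]
S = R + BᵀPB = [1 0; 0 1] + [45.0000 -31.5000; -31.5000 38.2500] = [46.0000 -31.5000; -31.5000 39.2500]
BᵀPA = [-15.0000 -73.5000; 1.5000 53.2500]
K = S⁻¹·BᵀPA = [-0.6658 -1.4848; -0.4962 0.1651]
A−BK = [-0.1721 -0.1955; 0.1812 0.1451]
AᵀP(A−BK) = [0.7565 0.9806; 0.9806 2.3280]
P' = Q + AᵀP(A−BK) = [12.0065 9.9806; 9.9806 11.3280]
tr(P') = 23.3345


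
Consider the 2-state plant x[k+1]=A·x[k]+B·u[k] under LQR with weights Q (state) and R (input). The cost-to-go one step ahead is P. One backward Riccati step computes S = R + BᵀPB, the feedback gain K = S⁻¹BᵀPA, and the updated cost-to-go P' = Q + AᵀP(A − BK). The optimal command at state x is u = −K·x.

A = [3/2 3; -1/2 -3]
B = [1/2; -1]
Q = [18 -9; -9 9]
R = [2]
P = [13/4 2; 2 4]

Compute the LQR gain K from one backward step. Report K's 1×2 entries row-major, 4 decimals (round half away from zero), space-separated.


0.1948 1.6364

BᵀP = [-0.3750 -3.0000]
S = R + BᵀPB = [2] + [2.8125] = [4.8125]
BᵀPA = [0.9375 7.8750]
K = S⁻¹·BᵀPA = [0.1948 1.6364]
A−BK = [1.4026 2.1818; -0.3052 -1.3636]
AᵀP(A−BK) = [5.1299 7.0909; 7.0909 16.3636]
P' = Q + AᵀP(A−BK) = [23.1299 -1.9091; -1.9091 25.3636]
tr(P') = 48.4935


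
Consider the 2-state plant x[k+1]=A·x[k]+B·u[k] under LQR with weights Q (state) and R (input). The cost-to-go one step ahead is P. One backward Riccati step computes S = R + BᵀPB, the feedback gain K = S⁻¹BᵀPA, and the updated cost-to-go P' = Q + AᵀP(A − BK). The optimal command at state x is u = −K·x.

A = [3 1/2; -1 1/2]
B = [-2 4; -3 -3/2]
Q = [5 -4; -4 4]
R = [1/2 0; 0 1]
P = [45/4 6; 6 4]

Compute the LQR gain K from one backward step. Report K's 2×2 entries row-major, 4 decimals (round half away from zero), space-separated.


BᵀP = [-40.5000 -24.0000; 36.0000 18.0000]
S = R + BᵀPB = [1/2 0; 0 1] + [153.0000 -126.0000; -126.0000 117.0000] = [153.5000 -126.0000; -126.0000 118.0000]
BᵀPA = [-97.5000 -32.2500; 90.0000 27.0000]
K = S⁻¹·BᵀPA = [-0.0738 -0.1804; 0.6840 0.0362]
A−BK = [0.1167 -0.0056; -0.1954 0.0132]
AᵀP(A−BK) = [0.5028 0.0296; 0.0296 0.0177]
P' = Q + AᵀP(A−BK) = [5.5028 -3.9704; -3.9704 4.0177]
tr(P') = 9.5205

-0.0738 -0.1804 0.6840 0.0362


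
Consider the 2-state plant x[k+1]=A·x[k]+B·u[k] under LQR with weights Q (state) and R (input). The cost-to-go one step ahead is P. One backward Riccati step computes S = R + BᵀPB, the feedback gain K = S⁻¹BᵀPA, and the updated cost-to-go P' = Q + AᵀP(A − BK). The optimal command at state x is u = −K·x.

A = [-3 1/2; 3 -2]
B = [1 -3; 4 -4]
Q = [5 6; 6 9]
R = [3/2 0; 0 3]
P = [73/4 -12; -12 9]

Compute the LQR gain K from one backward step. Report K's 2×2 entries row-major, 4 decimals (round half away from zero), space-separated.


BᵀP = [-29.7500 24.0000; -6.7500 0.0000]
S = R + BᵀPB = [3/2 0; 0 3] + [66.2500 -6.7500; -6.7500 20.2500] = [67.7500 -6.7500; -6.7500 23.2500]
BᵀPA = [161.2500 -62.8750; 20.2500 -3.3750]
K = S⁻¹·BᵀPA = [2.5403 -0.9706; 1.6085 -0.4269]
A−BK = [-0.7149 0.1898; -0.7274 0.1746]
AᵀP(A−BK) = [19.0503 -6.2232; -6.2232 2.0963]
P' = Q + AᵀP(A−BK) = [24.0503 -0.2232; -0.2232 11.0963]
tr(P') = 35.1465

2.5403 -0.9706 1.6085 -0.4269


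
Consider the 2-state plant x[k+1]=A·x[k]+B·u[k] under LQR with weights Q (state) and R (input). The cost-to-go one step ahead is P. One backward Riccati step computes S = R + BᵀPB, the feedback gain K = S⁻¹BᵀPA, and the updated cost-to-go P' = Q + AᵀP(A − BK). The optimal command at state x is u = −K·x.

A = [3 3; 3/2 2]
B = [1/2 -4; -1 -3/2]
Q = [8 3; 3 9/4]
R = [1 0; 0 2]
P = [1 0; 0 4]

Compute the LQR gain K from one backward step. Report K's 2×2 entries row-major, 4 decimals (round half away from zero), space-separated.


BᵀP = [0.5000 -4.0000; -4.0000 -6.0000]
S = R + BᵀPB = [1 0; 0 2] + [4.2500 4.0000; 4.0000 25.0000] = [5.2500 4.0000; 4.0000 27.0000]
BᵀPA = [-4.5000 -6.5000; -21.0000 -24.0000]
K = S⁻¹·BᵀPA = [-0.2982 -0.6322; -0.7336 -0.7952]
A−BK = [0.2147 0.1352; 0.1014 0.1750]
AᵀP(A−BK) = [1.2525 1.4553; 1.4553 1.8052]
P' = Q + AᵀP(A−BK) = [9.2525 4.4553; 4.4553 4.0552]
tr(P') = 13.3077

-0.2982 -0.6322 -0.7336 -0.7952


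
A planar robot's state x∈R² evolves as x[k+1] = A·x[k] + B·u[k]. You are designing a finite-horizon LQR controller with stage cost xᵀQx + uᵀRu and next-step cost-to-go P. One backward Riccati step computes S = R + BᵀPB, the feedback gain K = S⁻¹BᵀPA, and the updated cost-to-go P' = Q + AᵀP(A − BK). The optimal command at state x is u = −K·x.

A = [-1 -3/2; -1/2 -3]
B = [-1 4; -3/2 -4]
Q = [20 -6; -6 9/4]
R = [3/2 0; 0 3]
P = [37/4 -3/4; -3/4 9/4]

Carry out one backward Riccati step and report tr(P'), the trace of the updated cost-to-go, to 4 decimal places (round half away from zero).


BᵀP = [-8.1250 -2.6250; 40.0000 -12.0000]
S = R + BᵀPB = [3/2 0; 0 3] + [12.0625 -22.0000; -22.0000 208.0000] = [13.5625 -22.0000; -22.0000 211.0000]
BᵀPA = [9.4375 20.0625; -34.0000 -24.0000]
K = S⁻¹·BᵀPA = [0.5229 1.5583; -0.1066 0.0487]
A−BK = [-0.0506 -0.1366; -0.1421 -0.4676]
AᵀP(A−BK) = [0.5026 1.3879; 1.3879 4.2184]
P' = Q + AᵀP(A−BK) = [20.5026 -4.6121; -4.6121 6.4684]
tr(P') = 26.9710

26.9710


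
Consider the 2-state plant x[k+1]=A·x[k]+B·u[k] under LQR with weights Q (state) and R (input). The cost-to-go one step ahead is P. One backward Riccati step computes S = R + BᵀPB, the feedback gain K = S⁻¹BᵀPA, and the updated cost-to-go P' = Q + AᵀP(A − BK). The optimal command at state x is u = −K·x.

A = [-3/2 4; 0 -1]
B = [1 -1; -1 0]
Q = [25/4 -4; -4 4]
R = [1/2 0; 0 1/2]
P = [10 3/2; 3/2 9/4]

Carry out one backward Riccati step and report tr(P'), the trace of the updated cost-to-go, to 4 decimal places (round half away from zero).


BᵀP = [8.5000 -0.7500; -10.0000 -1.5000]
S = R + BᵀPB = [1/2 0; 0 1/2] + [9.2500 -8.5000; -8.5000 10.0000] = [9.7500 -8.5000; -8.5000 10.5000]
BᵀPA = [-12.7500 34.7500; 15.0000 -38.5000]
K = S⁻¹·BᵀPA = [-0.2116 1.2490; 1.2573 -2.6556]
A−BK = [-0.0311 0.0954; -0.2116 0.2490]
AᵀP(A−BK) = [0.9429 -1.9917; -1.9917 4.6079]
P' = Q + AᵀP(A−BK) = [7.1929 -5.9917; -5.9917 8.6079]
tr(P') = 15.8008

15.8008


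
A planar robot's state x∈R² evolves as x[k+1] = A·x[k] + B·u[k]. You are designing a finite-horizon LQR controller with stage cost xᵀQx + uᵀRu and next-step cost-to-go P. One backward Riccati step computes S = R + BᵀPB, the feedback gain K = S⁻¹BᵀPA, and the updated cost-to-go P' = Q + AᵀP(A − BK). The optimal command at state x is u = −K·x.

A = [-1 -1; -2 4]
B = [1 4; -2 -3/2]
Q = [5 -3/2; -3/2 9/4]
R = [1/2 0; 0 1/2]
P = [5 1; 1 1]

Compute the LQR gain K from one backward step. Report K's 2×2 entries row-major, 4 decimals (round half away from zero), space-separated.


BᵀP = [3.0000 -1.0000; 18.5000 2.5000]
S = R + BᵀPB = [1/2 0; 0 1/2] + [5.0000 13.5000; 13.5000 70.2500] = [5.5000 13.5000; 13.5000 70.7500]
BᵀPA = [-1.0000 -7.0000; -23.5000 -8.5000]
K = S⁻¹·BᵀPA = [1.1915 -1.8393; -0.5595 0.2308]
A−BK = [0.0465 -0.0840; -0.4562 0.6677]
AᵀP(A−BK) = [1.0429 -1.4151; -1.4151 2.0870]
P' = Q + AᵀP(A−BK) = [6.0429 -2.9151; -2.9151 4.3370]
tr(P') = 10.3799

1.1915 -1.8393 -0.5595 0.2308


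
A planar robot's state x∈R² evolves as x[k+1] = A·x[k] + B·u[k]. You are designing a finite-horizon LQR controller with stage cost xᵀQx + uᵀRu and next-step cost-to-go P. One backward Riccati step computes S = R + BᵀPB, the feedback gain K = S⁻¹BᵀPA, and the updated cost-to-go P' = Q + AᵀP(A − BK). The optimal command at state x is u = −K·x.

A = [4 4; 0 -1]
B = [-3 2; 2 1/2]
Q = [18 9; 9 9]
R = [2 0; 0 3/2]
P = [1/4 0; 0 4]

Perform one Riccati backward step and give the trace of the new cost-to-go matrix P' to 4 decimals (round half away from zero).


30.2418

BᵀP = [-0.7500 8.0000; 0.5000 2.0000]
S = R + BᵀPB = [2 0; 0 3/2] + [18.2500 2.5000; 2.5000 2.0000] = [20.2500 2.5000; 2.5000 3.5000]
BᵀPA = [-3.0000 -11.0000; 2.0000 0.0000]
K = S⁻¹·BᵀPA = [-0.2398 -0.5957; 0.7427 0.4255]
A−BK = [1.7950 1.3617; 0.1083 -0.0213]
AᵀP(A−BK) = [1.7950 1.3617; 1.3617 1.4468]
P' = Q + AᵀP(A−BK) = [19.7950 10.3617; 10.3617 10.4468]
tr(P') = 30.2418


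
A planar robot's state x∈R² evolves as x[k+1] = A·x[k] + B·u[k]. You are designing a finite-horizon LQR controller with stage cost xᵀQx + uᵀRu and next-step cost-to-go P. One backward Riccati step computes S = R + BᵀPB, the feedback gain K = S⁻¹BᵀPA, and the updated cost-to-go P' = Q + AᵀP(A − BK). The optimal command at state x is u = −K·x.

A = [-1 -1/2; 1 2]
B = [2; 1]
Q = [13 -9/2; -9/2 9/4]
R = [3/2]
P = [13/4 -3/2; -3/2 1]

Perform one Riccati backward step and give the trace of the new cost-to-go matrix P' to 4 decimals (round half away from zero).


BᵀP = [5.0000 -2.0000]
S = R + BᵀPB = [3/2] + [8.0000] = [9.5000]
BᵀPA = [-7.0000 -6.5000]
K = S⁻¹·BᵀPA = [-0.7368 -0.6842]
A−BK = [0.4737 0.8684; 1.7368 2.6842]
AᵀP(A−BK) = [2.0921 2.5855; 2.5855 3.3651]
P' = Q + AᵀP(A−BK) = [15.0921 -1.9145; -1.9145 5.6151]
tr(P') = 20.7072

20.7072


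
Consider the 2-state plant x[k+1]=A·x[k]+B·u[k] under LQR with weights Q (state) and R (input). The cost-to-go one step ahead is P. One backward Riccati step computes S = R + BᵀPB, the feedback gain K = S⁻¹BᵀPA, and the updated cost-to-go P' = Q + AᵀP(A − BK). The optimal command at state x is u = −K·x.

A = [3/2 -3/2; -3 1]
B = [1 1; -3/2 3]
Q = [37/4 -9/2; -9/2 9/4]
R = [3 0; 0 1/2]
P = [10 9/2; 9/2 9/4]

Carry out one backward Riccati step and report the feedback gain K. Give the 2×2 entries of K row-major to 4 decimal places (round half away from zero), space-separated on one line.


BᵀP = [3.2500 1.1250; 23.5000 11.2500]
S = R + BᵀPB = [3 0; 0 1/2] + [1.5625 6.6250; 6.6250 57.2500] = [4.5625 6.6250; 6.6250 57.7500]
BᵀPA = [1.5000 -3.7500; 1.5000 -24.0000]
K = S⁻¹·BᵀPA = [0.3492 -0.2621; -0.0141 -0.3855]
A−BK = [1.1649 -0.8524; -2.4339 1.7633]
AᵀP(A−BK) = [1.7473 -1.2785; -1.2785 1.0147]
P' = Q + AᵀP(A−BK) = [10.9973 -5.7785; -5.7785 3.2647]
tr(P') = 14.2620

0.3492 -0.2621 -0.0141 -0.3855


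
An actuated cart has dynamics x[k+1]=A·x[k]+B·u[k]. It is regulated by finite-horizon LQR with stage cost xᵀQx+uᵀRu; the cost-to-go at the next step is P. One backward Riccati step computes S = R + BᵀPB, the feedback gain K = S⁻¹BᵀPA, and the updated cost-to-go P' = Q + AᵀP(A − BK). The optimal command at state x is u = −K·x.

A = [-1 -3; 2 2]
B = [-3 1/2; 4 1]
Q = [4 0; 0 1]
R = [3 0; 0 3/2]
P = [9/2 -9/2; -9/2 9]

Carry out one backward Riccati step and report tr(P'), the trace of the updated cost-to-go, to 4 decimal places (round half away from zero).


BᵀP = [-31.5000 49.5000; -2.2500 6.7500]
S = R + BᵀPB = [3 0; 0 3/2] + [292.5000 33.7500; 33.7500 5.6250] = [295.5000 33.7500; 33.7500 7.1250]
BᵀPA = [130.5000 193.5000; 15.7500 20.2500]
K = S⁻¹·BᵀPA = [0.4121 0.7194; 0.2584 -0.5658]
A−BK = [0.1071 -0.5588; 0.0931 -0.3120]
AᵀP(A−BK) = [0.6496 0.5239; 0.5239 2.7451]
P' = Q + AᵀP(A−BK) = [4.6496 0.5239; 0.5239 3.7451]
tr(P') = 8.3946

8.3946


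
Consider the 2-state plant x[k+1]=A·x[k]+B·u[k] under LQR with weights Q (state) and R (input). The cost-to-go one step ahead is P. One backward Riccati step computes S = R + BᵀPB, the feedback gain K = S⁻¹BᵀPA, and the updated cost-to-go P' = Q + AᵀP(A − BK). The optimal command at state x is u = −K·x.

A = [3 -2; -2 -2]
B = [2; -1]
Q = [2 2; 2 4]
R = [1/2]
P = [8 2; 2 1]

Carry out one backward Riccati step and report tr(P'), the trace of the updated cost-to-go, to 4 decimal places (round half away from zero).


BᵀP = [14.0000 3.0000]
S = R + BᵀPB = [1/2] + [25.0000] = [25.5000]
BᵀPA = [36.0000 -34.0000]
K = S⁻¹·BᵀPA = [1.4118 -1.3333]
A−BK = [0.1765 0.6667; -0.5882 -3.3333]
AᵀP(A−BK) = [1.1765 0.0000; 0.0000 6.6667]
P' = Q + AᵀP(A−BK) = [3.1765 2.0000; 2.0000 10.6667]
tr(P') = 13.8431

13.8431


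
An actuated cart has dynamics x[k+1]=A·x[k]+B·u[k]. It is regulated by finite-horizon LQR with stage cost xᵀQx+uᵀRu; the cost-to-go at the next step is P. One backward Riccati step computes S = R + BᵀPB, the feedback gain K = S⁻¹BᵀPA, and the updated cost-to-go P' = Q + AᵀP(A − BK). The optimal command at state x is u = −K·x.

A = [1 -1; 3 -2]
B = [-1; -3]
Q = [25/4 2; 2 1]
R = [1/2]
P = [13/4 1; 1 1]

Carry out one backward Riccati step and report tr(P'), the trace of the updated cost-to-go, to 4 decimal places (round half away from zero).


BᵀP = [-6.2500 -4.0000]
S = R + BᵀPB = [1/2] + [18.2500] = [18.7500]
BᵀPA = [-18.2500 14.2500]
K = S⁻¹·BᵀPA = [-0.9733 0.7600]
A−BK = [0.0267 -0.2400; 0.0800 0.2800]
AᵀP(A−BK) = [0.4867 -0.3800; -0.3800 0.4200]
P' = Q + AᵀP(A−BK) = [6.7367 1.6200; 1.6200 1.4200]
tr(P') = 8.1567

8.1567


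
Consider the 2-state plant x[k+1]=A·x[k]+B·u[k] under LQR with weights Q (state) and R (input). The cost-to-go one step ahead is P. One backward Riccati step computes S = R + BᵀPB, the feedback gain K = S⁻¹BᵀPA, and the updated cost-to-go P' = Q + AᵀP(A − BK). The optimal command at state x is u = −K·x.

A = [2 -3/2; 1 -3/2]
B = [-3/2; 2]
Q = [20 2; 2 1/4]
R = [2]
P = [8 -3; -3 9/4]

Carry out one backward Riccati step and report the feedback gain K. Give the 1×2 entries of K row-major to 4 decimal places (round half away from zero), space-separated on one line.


-0.5745 0.2872

BᵀP = [-18.0000 9.0000]
S = R + BᵀPB = [2] + [45.0000] = [47.0000]
BᵀPA = [-27.0000 13.5000]
K = S⁻¹·BᵀPA = [-0.5745 0.2872]
A−BK = [1.1383 -1.0691; 2.1489 -2.0745]
AᵀP(A−BK) = [6.7394 -6.1197; -6.1197 5.6848]
P' = Q + AᵀP(A−BK) = [26.7394 -4.1197; -4.1197 5.9348]
tr(P') = 32.6742


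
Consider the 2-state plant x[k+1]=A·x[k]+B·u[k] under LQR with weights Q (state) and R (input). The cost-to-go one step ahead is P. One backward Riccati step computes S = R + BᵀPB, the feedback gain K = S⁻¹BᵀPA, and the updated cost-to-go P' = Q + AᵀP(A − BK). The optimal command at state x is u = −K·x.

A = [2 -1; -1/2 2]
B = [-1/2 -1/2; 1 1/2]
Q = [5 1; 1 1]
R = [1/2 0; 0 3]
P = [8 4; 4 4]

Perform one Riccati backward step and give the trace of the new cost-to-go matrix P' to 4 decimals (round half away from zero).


28.5556

BᵀP = [0.0000 2.0000; -2.0000 0.0000]
S = R + BᵀPB = [1/2 0; 0 3] + [2.0000 1.0000; 1.0000 1.0000] = [2.5000 1.0000; 1.0000 4.0000]
BᵀPA = [-1.0000 4.0000; -4.0000 2.0000]
K = S⁻¹·BᵀPA = [0.0000 1.5556; -1.0000 0.1111]
A−BK = [1.5000 -0.1667; 0.0000 0.3889]
AᵀP(A−BK) = [21.0000 0.0000; 0.0000 1.5556]
P' = Q + AᵀP(A−BK) = [26.0000 1.0000; 1.0000 2.5556]
tr(P') = 28.5556


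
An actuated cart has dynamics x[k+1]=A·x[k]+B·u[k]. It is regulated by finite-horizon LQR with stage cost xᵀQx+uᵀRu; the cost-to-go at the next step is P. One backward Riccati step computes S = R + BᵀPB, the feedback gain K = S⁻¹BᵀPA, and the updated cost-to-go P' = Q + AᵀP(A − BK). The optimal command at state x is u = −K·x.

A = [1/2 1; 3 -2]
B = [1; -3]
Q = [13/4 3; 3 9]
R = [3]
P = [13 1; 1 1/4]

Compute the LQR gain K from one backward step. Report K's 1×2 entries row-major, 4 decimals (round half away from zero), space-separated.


BᵀP = [10.0000 0.2500]
S = R + BᵀPB = [3] + [9.2500] = [12.2500]
BᵀPA = [5.7500 9.5000]
K = S⁻¹·BᵀPA = [0.4694 0.7755]
A−BK = [0.0306 0.2245; 4.4082 0.3265]
AᵀP(A−BK) = [5.8010 2.5408; 2.5408 2.6327]
P' = Q + AᵀP(A−BK) = [9.0510 5.5408; 5.5408 11.6327]
tr(P') = 20.6837

0.4694 0.7755


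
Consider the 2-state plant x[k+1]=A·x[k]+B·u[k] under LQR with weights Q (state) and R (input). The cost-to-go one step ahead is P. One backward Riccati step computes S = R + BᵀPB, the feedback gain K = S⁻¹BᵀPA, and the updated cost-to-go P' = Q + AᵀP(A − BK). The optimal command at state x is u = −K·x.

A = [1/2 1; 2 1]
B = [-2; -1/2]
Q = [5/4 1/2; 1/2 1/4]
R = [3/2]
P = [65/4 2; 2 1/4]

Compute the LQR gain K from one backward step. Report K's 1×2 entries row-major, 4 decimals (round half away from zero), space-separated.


-0.3543 -0.5332

BᵀP = [-33.5000 -4.1250]
S = R + BᵀPB = [3/2] + [69.0625] = [70.5625]
BᵀPA = [-25.0000 -37.6250]
K = S⁻¹·BᵀPA = [-0.3543 -0.5332]
A−BK = [-0.2086 -0.0664; 1.8229 0.7334]
AᵀP(A−BK) = [0.2051 0.2946; 0.2946 0.4378]
P' = Q + AᵀP(A−BK) = [1.4551 0.7946; 0.7946 0.6878]
tr(P') = 2.1429


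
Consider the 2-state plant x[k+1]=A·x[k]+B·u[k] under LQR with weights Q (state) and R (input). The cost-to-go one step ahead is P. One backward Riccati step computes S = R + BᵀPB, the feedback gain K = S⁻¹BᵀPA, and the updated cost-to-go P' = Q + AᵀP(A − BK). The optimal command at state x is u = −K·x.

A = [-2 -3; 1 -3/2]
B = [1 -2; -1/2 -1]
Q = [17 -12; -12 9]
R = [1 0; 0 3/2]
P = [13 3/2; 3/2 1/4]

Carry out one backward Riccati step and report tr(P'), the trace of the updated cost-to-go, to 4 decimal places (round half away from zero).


29.6435

BᵀP = [12.2500 1.3750; -27.5000 -3.2500]
S = R + BᵀPB = [1 0; 0 3/2] + [11.5625 -25.8750; -25.8750 58.2500] = [12.5625 -25.8750; -25.8750 59.7500]
BᵀPA = [-23.1250 -38.8125; 51.7500 87.3750]
K = S⁻¹·BᵀPA = [-0.5264 -0.7179; 0.6382 1.1514]
A−BK = [-0.1973 0.0208; 1.3750 -0.7075]
AᵀP(A−BK) = [1.0528 1.4358; 1.4358 2.5908]
P' = Q + AᵀP(A−BK) = [18.0528 -10.5642; -10.5642 11.5908]
tr(P') = 29.6435


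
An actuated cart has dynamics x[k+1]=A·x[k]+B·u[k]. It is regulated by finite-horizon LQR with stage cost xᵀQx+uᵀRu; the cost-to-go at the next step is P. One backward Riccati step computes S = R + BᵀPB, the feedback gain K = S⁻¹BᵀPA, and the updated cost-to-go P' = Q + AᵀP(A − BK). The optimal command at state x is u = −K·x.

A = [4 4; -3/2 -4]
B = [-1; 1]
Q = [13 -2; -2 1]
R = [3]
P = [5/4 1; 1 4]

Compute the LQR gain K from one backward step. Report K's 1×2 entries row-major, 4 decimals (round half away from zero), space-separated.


BᵀP = [-0.2500 3.0000]
S = R + BᵀPB = [3] + [3.2500] = [6.2500]
BᵀPA = [-5.5000 -13.0000]
K = S⁻¹·BᵀPA = [-0.8800 -2.0800]
A−BK = [3.1200 1.9200; -0.6200 -1.9200]
AᵀP(A−BK) = [12.1600 10.5600; 10.5600 24.9600]
P' = Q + AᵀP(A−BK) = [25.1600 8.5600; 8.5600 25.9600]
tr(P') = 51.1200

-0.8800 -2.0800


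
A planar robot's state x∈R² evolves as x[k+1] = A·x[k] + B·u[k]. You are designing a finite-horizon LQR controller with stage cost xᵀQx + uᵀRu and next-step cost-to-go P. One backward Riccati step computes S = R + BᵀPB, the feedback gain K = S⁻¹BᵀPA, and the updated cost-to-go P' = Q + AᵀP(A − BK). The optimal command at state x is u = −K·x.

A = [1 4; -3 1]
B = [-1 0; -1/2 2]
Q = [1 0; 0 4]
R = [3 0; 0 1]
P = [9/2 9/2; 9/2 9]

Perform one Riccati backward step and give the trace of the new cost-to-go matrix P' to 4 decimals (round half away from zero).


29.2352

BᵀP = [-6.7500 -9.0000; 9.0000 18.0000]
S = R + BᵀPB = [3 0; 0 1] + [11.2500 -18.0000; -18.0000 36.0000] = [14.2500 -18.0000; -18.0000 37.0000]
BᵀPA = [20.2500 -36.0000; -45.0000 54.0000]
K = S⁻¹·BᵀPA = [-0.2989 -1.7712; -1.3616 0.5978]
A−BK = [0.7011 2.2288; -0.4262 -1.0812]
AᵀP(A−BK) = [3.2795 4.2675; 4.2675 20.9557]
P' = Q + AᵀP(A−BK) = [4.2795 4.2675; 4.2675 24.9557]
tr(P') = 29.2352


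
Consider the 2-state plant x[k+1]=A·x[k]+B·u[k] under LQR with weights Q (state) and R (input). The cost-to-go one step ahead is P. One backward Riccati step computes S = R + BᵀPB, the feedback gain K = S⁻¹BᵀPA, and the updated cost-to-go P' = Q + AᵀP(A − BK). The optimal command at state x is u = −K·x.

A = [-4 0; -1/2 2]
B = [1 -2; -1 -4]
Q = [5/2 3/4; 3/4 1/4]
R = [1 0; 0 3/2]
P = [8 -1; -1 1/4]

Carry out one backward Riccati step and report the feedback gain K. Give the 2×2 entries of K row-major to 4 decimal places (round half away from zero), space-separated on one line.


BᵀP = [9.0000 -1.2500; -12.0000 1.0000]
S = R + BᵀPB = [1 0; 0 3/2] + [10.2500 -13.0000; -13.0000 20.0000] = [11.2500 -13.0000; -13.0000 21.5000]
BᵀPA = [-35.3750 -2.5000; 47.5000 2.0000]
K = S⁻¹·BᵀPA = [-1.9631 -0.3808; 1.0223 -0.1372]
A−BK = [0.0077 0.1063; 1.6261 1.0703]
AᵀP(A−BK) = [6.0579 0.7976; 0.7976 0.3225]
P' = Q + AᵀP(A−BK) = [8.5579 1.5476; 1.5476 0.5725]
tr(P') = 9.1304

-1.9631 -0.3808 1.0223 -0.1372


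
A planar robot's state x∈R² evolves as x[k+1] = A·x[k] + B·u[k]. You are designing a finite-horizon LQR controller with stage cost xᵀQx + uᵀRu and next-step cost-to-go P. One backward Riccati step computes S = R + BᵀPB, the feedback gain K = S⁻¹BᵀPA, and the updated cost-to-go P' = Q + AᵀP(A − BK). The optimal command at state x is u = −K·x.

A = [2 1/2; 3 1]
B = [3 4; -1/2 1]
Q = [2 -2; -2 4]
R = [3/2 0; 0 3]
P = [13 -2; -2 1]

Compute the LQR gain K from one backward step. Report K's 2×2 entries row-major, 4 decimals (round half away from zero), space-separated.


-0.3021 -0.1316 0.6397 0.1949

BᵀP = [40.0000 -6.5000; 50.0000 -7.0000]
S = R + BᵀPB = [3/2 0; 0 3] + [123.2500 153.5000; 153.5000 193.0000] = [124.7500 153.5000; 153.5000 196.0000]
BᵀPA = [60.5000 13.5000; 79.0000 18.0000]
K = S⁻¹·BᵀPA = [-0.3021 -0.1316; 0.6397 0.1949]
A−BK = [0.3477 0.1152; 2.2093 0.7392]
AᵀP(A−BK) = [4.7443 1.5646; 1.5646 0.5184]
P' = Q + AᵀP(A−BK) = [6.7443 -0.4354; -0.4354 4.5184]
tr(P') = 11.2627


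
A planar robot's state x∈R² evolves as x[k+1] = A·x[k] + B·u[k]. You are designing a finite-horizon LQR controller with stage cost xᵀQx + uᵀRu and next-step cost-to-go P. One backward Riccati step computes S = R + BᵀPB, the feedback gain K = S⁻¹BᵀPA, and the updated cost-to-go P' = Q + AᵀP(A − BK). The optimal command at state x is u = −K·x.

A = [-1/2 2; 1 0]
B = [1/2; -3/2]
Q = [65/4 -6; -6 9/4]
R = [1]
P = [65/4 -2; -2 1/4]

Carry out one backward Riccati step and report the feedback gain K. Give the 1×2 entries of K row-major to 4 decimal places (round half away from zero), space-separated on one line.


BᵀP = [11.1250 -1.3750]
S = R + BᵀPB = [1] + [7.6250] = [8.6250]
BᵀPA = [-6.9375 22.2500]
K = S⁻¹·BᵀPA = [-0.8043 2.5797]
A−BK = [-0.0978 0.7101; -0.2065 3.8696]
AᵀP(A−BK) = [0.7323 -2.3533; -2.3533 7.6014]
P' = Q + AᵀP(A−BK) = [16.9823 -8.3533; -8.3533 9.8514]
tr(P') = 26.8338

-0.8043 2.5797


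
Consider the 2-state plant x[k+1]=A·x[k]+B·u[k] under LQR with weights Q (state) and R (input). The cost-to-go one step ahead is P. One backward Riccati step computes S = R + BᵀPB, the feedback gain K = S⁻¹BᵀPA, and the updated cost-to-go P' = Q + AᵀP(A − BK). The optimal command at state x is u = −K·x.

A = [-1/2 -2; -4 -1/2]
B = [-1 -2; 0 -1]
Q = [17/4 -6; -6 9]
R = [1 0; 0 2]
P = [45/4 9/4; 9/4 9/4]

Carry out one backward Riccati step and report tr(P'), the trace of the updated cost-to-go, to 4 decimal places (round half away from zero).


BᵀP = [-11.2500 -2.2500; -24.7500 -6.7500]
S = R + BᵀPB = [1 0; 0 2] + [11.2500 24.7500; 24.7500 56.2500] = [12.2500 24.7500; 24.7500 58.2500]
BᵀPA = [14.6250 23.6250; 39.3750 52.8750]
K = S⁻¹·BᵀPA = [-1.2141 0.6683; 1.1918 0.6238]
A−BK = [0.6696 -0.0842; -2.8082 0.1238]
AᵀP(A−BK) = [18.6405 -0.0223; -0.0223 1.2921]
P' = Q + AᵀP(A−BK) = [22.8905 -6.0223; -6.0223 10.2921]
tr(P') = 33.1825

33.1825


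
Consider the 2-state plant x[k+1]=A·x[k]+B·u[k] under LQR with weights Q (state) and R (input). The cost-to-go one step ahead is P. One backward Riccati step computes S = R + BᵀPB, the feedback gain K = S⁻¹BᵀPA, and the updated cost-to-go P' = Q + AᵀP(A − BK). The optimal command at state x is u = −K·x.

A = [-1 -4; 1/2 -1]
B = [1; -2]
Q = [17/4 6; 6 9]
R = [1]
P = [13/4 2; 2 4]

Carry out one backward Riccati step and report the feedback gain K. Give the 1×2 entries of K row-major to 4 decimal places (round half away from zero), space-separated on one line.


BᵀP = [-0.7500 -6.0000]
S = R + BᵀPB = [1] + [11.2500] = [12.2500]
BᵀPA = [-2.2500 9.0000]
K = S⁻¹·BᵀPA = [-0.1837 0.7347]
A−BK = [-0.8163 -4.7347; 0.1327 0.4694]
AᵀP(A−BK) = [1.8367 10.6531; 10.6531 65.3878]
P' = Q + AᵀP(A−BK) = [6.0867 16.6531; 16.6531 74.3878]
tr(P') = 80.4745

-0.1837 0.7347


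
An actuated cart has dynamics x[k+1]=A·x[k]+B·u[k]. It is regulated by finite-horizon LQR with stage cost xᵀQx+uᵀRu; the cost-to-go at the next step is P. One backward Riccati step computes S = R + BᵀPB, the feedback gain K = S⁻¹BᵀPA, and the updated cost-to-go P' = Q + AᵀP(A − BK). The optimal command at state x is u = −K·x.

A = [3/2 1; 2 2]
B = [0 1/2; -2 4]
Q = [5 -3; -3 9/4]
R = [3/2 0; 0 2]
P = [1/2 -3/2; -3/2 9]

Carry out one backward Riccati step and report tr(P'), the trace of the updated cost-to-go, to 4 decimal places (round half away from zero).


8.4774

BᵀP = [3.0000 -18.0000; -5.7500 35.2500]
S = R + BᵀPB = [3/2 0; 0 2] + [36.0000 -70.5000; -70.5000 138.1250] = [37.5000 -70.5000; -70.5000 140.1250]
BᵀPA = [-31.5000 -33.0000; 61.8750 64.7500]
K = S⁻¹·BᵀPA = [-0.1819 -0.2083; 0.3500 0.3573]
A−BK = [1.3250 0.8214; 0.2360 0.1543]
AᵀP(A−BK) = [0.7357 0.5814; 0.5814 0.4918]
P' = Q + AᵀP(A−BK) = [5.7357 -2.4186; -2.4186 2.7418]
tr(P') = 8.4774


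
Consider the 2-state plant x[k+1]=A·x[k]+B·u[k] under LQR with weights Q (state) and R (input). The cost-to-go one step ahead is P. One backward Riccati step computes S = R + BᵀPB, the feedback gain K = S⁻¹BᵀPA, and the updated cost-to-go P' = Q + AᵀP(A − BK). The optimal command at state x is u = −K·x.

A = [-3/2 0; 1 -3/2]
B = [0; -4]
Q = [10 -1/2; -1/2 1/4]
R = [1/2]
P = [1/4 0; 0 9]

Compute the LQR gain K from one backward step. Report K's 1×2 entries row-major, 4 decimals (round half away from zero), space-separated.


BᵀP = [0.0000 -36.0000]
S = R + BᵀPB = [1/2] + [144.0000] = [144.5000]
BᵀPA = [-36.0000 54.0000]
K = S⁻¹·BᵀPA = [-0.2491 0.3737]
A−BK = [-1.5000 0.0000; 0.0035 -0.0052]
AᵀP(A−BK) = [0.5936 -0.0467; -0.0467 0.0701]
P' = Q + AᵀP(A−BK) = [10.5936 -0.5467; -0.5467 0.3201]
tr(P') = 10.9137

-0.2491 0.3737


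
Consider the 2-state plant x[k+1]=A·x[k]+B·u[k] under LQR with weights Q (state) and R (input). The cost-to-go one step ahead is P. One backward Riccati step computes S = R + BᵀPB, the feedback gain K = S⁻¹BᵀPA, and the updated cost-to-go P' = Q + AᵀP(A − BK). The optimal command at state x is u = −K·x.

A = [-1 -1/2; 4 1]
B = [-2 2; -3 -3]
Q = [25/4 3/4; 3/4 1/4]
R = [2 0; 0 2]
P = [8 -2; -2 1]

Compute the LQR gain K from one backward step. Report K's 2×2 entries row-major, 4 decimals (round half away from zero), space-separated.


BᵀP = [-10.0000 1.0000; 22.0000 -7.0000]
S = R + BᵀPB = [2 0; 0 2] + [17.0000 -23.0000; -23.0000 65.0000] = [19.0000 -23.0000; -23.0000 67.0000]
BᵀPA = [14.0000 6.0000; -50.0000 -18.0000]
K = S⁻¹·BᵀPA = [-0.2849 -0.0161; -0.8441 -0.2742]
A−BK = [0.1183 0.0161; 0.6129 0.1290]
AᵀP(A−BK) = [1.7849 0.5161; 0.5161 0.1613]
P' = Q + AᵀP(A−BK) = [8.0349 1.2661; 1.2661 0.4113]
tr(P') = 8.4462

-0.2849 -0.0161 -0.8441 -0.2742


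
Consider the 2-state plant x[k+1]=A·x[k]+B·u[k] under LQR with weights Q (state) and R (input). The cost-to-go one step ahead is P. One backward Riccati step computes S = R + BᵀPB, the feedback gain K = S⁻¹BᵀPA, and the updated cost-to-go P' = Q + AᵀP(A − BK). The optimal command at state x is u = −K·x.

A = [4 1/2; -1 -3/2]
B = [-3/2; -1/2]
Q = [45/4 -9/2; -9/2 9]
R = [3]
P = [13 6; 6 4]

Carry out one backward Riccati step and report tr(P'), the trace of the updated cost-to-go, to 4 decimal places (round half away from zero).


39.1317

BᵀP = [-22.5000 -11.0000]
S = R + BᵀPB = [3] + [39.2500] = [42.2500]
BᵀPA = [-79.0000 5.2500]
K = S⁻¹·BᵀPA = [-1.8698 0.1243]
A−BK = [1.1953 0.6864; -1.9349 -1.4379]
AᵀP(A−BK) = [16.2840 2.8166; 2.8166 2.5976]
P' = Q + AᵀP(A−BK) = [27.5340 -1.6834; -1.6834 11.5976]
tr(P') = 39.1317


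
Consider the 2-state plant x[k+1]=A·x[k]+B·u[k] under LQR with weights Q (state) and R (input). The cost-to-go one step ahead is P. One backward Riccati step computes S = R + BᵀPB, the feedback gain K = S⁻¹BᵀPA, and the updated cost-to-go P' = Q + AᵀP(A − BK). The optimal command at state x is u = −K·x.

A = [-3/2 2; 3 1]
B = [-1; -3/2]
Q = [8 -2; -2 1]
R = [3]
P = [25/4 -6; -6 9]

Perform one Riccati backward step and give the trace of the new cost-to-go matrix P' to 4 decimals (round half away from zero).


106.0720

BᵀP = [2.7500 -7.5000]
S = R + BᵀPB = [3] + [8.5000] = [11.5000]
BᵀPA = [-26.6250 -2.0000]
K = S⁻¹·BᵀPA = [-2.3152 -0.1739]
A−BK = [-3.8152 1.8261; -0.4728 0.7391]
AᵀP(A−BK) = [87.4198 -23.3804; -23.3804 9.6522]
P' = Q + AᵀP(A−BK) = [95.4198 -25.3804; -25.3804 10.6522]
tr(P') = 106.0720
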